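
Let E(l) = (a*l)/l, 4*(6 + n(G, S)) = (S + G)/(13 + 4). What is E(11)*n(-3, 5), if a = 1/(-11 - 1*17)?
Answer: 29/136 ≈ 0.21324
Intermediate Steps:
n(G, S) = -6 + G/68 + S/68 (n(G, S) = -6 + ((S + G)/(13 + 4))/4 = -6 + ((G + S)/17)/4 = -6 + ((G + S)*(1/17))/4 = -6 + (G/17 + S/17)/4 = -6 + (G/68 + S/68) = -6 + G/68 + S/68)
a = -1/28 (a = 1/(-11 - 17) = 1/(-28) = -1/28 ≈ -0.035714)
E(l) = -1/28 (E(l) = (-l/28)/l = -1/28)
E(11)*n(-3, 5) = -(-6 + (1/68)*(-3) + (1/68)*5)/28 = -(-6 - 3/68 + 5/68)/28 = -1/28*(-203/34) = 29/136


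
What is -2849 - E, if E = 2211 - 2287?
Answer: -2773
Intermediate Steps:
E = -76
-2849 - E = -2849 - 1*(-76) = -2849 + 76 = -2773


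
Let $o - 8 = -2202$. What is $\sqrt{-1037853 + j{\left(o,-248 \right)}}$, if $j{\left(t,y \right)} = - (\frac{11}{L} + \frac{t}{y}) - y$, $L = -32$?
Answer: $\frac{i \sqrt{63817380890}}{248} \approx 1018.6 i$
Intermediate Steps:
$o = -2194$ ($o = 8 - 2202 = -2194$)
$j{\left(t,y \right)} = \frac{11}{32} - y - \frac{t}{y}$ ($j{\left(t,y \right)} = - (\frac{11}{-32} + \frac{t}{y}) - y = - (11 \left(- \frac{1}{32}\right) + \frac{t}{y}) - y = - (- \frac{11}{32} + \frac{t}{y}) - y = \left(\frac{11}{32} - \frac{t}{y}\right) - y = \frac{11}{32} - y - \frac{t}{y}$)
$\sqrt{-1037853 + j{\left(o,-248 \right)}} = \sqrt{-1037853 - \left(- \frac{7947}{32} + \frac{1097}{124}\right)} = \sqrt{-1037853 + \left(\frac{11}{32} + 248 - \left(-2194\right) \left(- \frac{1}{248}\right)\right)} = \sqrt{-1037853 + \left(\frac{11}{32} + 248 - \frac{1097}{124}\right)} = \sqrt{-1037853 + \frac{237581}{992}} = \sqrt{- \frac{1029312595}{992}} = \frac{i \sqrt{63817380890}}{248}$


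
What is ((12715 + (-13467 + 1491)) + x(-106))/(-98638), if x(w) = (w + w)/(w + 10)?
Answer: -17789/2367312 ≈ -0.0075144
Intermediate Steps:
x(w) = 2*w/(10 + w) (x(w) = (2*w)/(10 + w) = 2*w/(10 + w))
((12715 + (-13467 + 1491)) + x(-106))/(-98638) = ((12715 + (-13467 + 1491)) + 2*(-106)/(10 - 106))/(-98638) = ((12715 - 11976) + 2*(-106)/(-96))*(-1/98638) = (739 + 2*(-106)*(-1/96))*(-1/98638) = (739 + 53/24)*(-1/98638) = (17789/24)*(-1/98638) = -17789/2367312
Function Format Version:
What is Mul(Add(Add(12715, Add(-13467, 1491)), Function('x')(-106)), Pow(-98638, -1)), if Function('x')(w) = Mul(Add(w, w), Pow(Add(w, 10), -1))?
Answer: Rational(-17789, 2367312) ≈ -0.0075144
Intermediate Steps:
Function('x')(w) = Mul(2, w, Pow(Add(10, w), -1)) (Function('x')(w) = Mul(Mul(2, w), Pow(Add(10, w), -1)) = Mul(2, w, Pow(Add(10, w), -1)))
Mul(Add(Add(12715, Add(-13467, 1491)), Function('x')(-106)), Pow(-98638, -1)) = Mul(Add(Add(12715, Add(-13467, 1491)), Mul(2, -106, Pow(Add(10, -106), -1))), Pow(-98638, -1)) = Mul(Add(Add(12715, -11976), Mul(2, -106, Pow(-96, -1))), Rational(-1, 98638)) = Mul(Add(739, Mul(2, -106, Rational(-1, 96))), Rational(-1, 98638)) = Mul(Add(739, Rational(53, 24)), Rational(-1, 98638)) = Mul(Rational(17789, 24), Rational(-1, 98638)) = Rational(-17789, 2367312)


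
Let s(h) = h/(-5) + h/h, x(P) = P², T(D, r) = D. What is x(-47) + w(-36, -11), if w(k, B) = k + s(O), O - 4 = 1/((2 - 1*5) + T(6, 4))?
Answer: 32597/15 ≈ 2173.1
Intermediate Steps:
O = 13/3 (O = 4 + 1/((2 - 1*5) + 6) = 4 + 1/((2 - 5) + 6) = 4 + 1/(-3 + 6) = 4 + 1/3 = 4 + ⅓ = 13/3 ≈ 4.3333)
s(h) = 1 - h/5 (s(h) = h*(-⅕) + 1 = -h/5 + 1 = 1 - h/5)
w(k, B) = 2/15 + k (w(k, B) = k + (1 - ⅕*13/3) = k + (1 - 13/15) = k + 2/15 = 2/15 + k)
x(-47) + w(-36, -11) = (-47)² + (2/15 - 36) = 2209 - 538/15 = 32597/15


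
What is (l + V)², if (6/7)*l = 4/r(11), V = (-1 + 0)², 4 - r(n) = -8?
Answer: 625/324 ≈ 1.9290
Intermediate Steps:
r(n) = 12 (r(n) = 4 - 1*(-8) = 4 + 8 = 12)
V = 1 (V = (-1)² = 1)
l = 7/18 (l = 7*(4/12)/6 = 7*(4*(1/12))/6 = (7/6)*(⅓) = 7/18 ≈ 0.38889)
(l + V)² = (7/18 + 1)² = (25/18)² = 625/324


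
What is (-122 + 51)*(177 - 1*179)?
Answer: 142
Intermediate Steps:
(-122 + 51)*(177 - 1*179) = -71*(177 - 179) = -71*(-2) = 142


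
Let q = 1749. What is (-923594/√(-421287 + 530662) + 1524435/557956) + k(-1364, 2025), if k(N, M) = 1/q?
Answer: 2666794771/975865044 - 131942*√7/125 ≈ -2790.0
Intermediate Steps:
k(N, M) = 1/1749
(-923594/√(-421287 + 530662) + 1524435/557956) + k(-1364, 2025) = (-923594/√(-421287 + 530662) + 1524435/557956) + 1/1749 = (-923594*√7/875 + 1524435*(1/557956)) + 1/1749 = (-923594*√7/875 + 1524435/557956) + 1/1749 = (-131942*√7/125 + 1524435/557956) + 1/1749 = (1524435/557956 - 131942*√7/125) + 1/1749 = 2666794771/975865044 - 131942*√7/125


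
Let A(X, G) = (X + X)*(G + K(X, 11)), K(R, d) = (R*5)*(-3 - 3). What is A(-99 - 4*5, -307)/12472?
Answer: -388297/6236 ≈ -62.267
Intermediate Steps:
K(R, d) = -30*R (K(R, d) = (5*R)*(-6) = -30*R)
A(X, G) = 2*X*(G - 30*X) (A(X, G) = (X + X)*(G - 30*X) = (2*X)*(G - 30*X) = 2*X*(G - 30*X))
A(-99 - 4*5, -307)/12472 = (2*(-99 - 4*5)*(-307 - 30*(-99 - 4*5)))/12472 = (2*(-99 - 1*20)*(-307 - 30*(-99 - 1*20)))*(1/12472) = (2*(-99 - 20)*(-307 - 30*(-99 - 20)))*(1/12472) = (2*(-119)*(-307 - 30*(-119)))*(1/12472) = (2*(-119)*(-307 + 3570))*(1/12472) = (2*(-119)*3263)*(1/12472) = -776594*1/12472 = -388297/6236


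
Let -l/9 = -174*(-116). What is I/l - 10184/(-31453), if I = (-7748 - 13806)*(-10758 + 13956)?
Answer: 180824632265/476135514 ≈ 379.78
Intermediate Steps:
I = -68929692 (I = -21554*3198 = -68929692)
l = -181656 (l = -(-1566)*(-116) = -9*20184 = -181656)
I/l - 10184/(-31453) = -68929692/(-181656) - 10184/(-31453) = -68929692*(-1/181656) - 10184*(-1/31453) = 5744141/15138 + 10184/31453 = 180824632265/476135514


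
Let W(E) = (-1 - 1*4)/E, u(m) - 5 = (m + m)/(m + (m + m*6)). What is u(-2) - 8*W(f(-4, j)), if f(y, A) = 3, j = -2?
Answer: 223/12 ≈ 18.583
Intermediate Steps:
u(m) = 21/4 (u(m) = 5 + (m + m)/(m + (m + m*6)) = 5 + (2*m)/(m + (m + 6*m)) = 5 + (2*m)/(m + 7*m) = 5 + (2*m)/((8*m)) = 5 + (2*m)*(1/(8*m)) = 5 + ¼ = 21/4)
W(E) = -5/E (W(E) = (-1 - 4)/E = -5/E)
u(-2) - 8*W(f(-4, j)) = 21/4 - (-40)/3 = 21/4 - 8*(-5/3) = 21/4 + 40/3 = 223/12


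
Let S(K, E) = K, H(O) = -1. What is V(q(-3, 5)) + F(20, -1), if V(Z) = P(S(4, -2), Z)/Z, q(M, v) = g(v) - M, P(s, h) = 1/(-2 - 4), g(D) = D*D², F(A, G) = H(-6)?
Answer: -769/768 ≈ -1.0013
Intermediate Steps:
F(A, G) = -1
g(D) = D³
P(s, h) = -⅙ (P(s, h) = 1/(-6) = -⅙)
q(M, v) = v³ - M
V(Z) = -1/(6*Z)
V(q(-3, 5)) + F(20, -1) = -1/(6*(5³ - 1*(-3))) - 1 = -1/(6*(125 + 3)) - 1 = -⅙/128 - 1 = -⅙*1/128 - 1 = -1/768 - 1 = -769/768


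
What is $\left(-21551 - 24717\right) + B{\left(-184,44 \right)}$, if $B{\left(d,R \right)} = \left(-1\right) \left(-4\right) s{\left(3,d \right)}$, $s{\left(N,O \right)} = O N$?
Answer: $-48476$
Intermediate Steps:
$s{\left(N,O \right)} = N O$
$B{\left(d,R \right)} = 12 d$ ($B{\left(d,R \right)} = \left(-1\right) \left(-4\right) 3 d = 4 \cdot 3 d = 12 d$)
$\left(-21551 - 24717\right) + B{\left(-184,44 \right)} = \left(-21551 - 24717\right) + 12 \left(-184\right) = -46268 - 2208 = -48476$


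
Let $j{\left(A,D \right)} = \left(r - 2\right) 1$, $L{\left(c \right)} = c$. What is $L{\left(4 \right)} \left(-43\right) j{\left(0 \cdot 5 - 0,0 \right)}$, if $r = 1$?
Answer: $172$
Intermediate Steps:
$j{\left(A,D \right)} = -1$ ($j{\left(A,D \right)} = \left(1 - 2\right) 1 = \left(-1\right) 1 = -1$)
$L{\left(4 \right)} \left(-43\right) j{\left(0 \cdot 5 - 0,0 \right)} = 4 \left(-43\right) \left(-1\right) = \left(-172\right) \left(-1\right) = 172$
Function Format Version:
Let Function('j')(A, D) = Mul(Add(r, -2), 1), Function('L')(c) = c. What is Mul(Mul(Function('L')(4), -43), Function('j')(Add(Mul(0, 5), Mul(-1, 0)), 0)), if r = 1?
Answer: 172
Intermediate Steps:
Function('j')(A, D) = -1 (Function('j')(A, D) = Mul(Add(1, -2), 1) = Mul(-1, 1) = -1)
Mul(Mul(Function('L')(4), -43), Function('j')(Add(Mul(0, 5), Mul(-1, 0)), 0)) = Mul(Mul(4, -43), -1) = Mul(-172, -1) = 172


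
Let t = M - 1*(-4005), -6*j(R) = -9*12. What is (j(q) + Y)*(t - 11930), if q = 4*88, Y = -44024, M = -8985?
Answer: 744141460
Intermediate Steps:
q = 352
j(R) = 18 (j(R) = -(-3)*12/2 = -⅙*(-108) = 18)
t = -4980 (t = -8985 - 1*(-4005) = -8985 + 4005 = -4980)
(j(q) + Y)*(t - 11930) = (18 - 44024)*(-4980 - 11930) = -44006*(-16910) = 744141460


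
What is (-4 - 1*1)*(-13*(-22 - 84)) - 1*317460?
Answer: -324350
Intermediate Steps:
(-4 - 1*1)*(-13*(-22 - 84)) - 1*317460 = (-4 - 1)*(-13*(-106)) - 317460 = -5*1378 - 317460 = -6890 - 317460 = -324350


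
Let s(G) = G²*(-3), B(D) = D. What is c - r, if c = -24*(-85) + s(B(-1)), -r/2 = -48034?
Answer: -94031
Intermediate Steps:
r = 96068 (r = -2*(-48034) = 96068)
s(G) = -3*G²
c = 2037 (c = -24*(-85) - 3*(-1)² = 2040 - 3*1 = 2040 - 3 = 2037)
c - r = 2037 - 1*96068 = 2037 - 96068 = -94031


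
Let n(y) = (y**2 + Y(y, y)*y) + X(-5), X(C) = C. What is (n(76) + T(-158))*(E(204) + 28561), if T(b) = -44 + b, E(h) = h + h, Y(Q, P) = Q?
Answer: 328653305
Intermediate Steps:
n(y) = -5 + 2*y**2 (n(y) = (y**2 + y*y) - 5 = (y**2 + y**2) - 5 = 2*y**2 - 5 = -5 + 2*y**2)
E(h) = 2*h
(n(76) + T(-158))*(E(204) + 28561) = ((-5 + 2*76**2) + (-44 - 158))*(2*204 + 28561) = ((-5 + 2*5776) - 202)*(408 + 28561) = ((-5 + 11552) - 202)*28969 = (11547 - 202)*28969 = 11345*28969 = 328653305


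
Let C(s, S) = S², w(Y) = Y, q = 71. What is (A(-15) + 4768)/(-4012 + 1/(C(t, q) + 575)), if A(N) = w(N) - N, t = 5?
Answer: -26777088/22531391 ≈ -1.1884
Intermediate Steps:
A(N) = 0 (A(N) = N - N = 0)
(A(-15) + 4768)/(-4012 + 1/(C(t, q) + 575)) = (0 + 4768)/(-4012 + 1/(71² + 575)) = 4768/(-4012 + 1/(5041 + 575)) = 4768/(-4012 + 1/5616) = 4768/(-22531391/5616) = 4768*(-5616/22531391) = -26777088/22531391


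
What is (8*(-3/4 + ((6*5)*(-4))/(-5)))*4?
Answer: 744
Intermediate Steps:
(8*(-3/4 + ((6*5)*(-4))/(-5)))*4 = (8*(-3*¼ + (30*(-4))*(-⅕)))*4 = (8*(-¾ - 120*(-⅕)))*4 = (8*(-¾ + 24))*4 = (8*(93/4))*4 = 186*4 = 744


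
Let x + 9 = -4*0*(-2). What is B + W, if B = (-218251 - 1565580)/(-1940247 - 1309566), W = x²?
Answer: 37859812/464259 ≈ 81.549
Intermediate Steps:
x = -9 (x = -9 - 4*0*(-2) = -9 + 0*(-2) = -9 + 0 = -9)
W = 81 (W = (-9)² = 81)
B = 254833/464259 (B = -1783831/(-3249813) = -1783831*(-1/3249813) = 254833/464259 ≈ 0.54890)
B + W = 254833/464259 + 81 = 37859812/464259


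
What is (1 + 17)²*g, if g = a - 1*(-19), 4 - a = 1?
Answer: 7128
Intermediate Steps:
a = 3 (a = 4 - 1*1 = 4 - 1 = 3)
g = 22 (g = 3 - 1*(-19) = 3 + 19 = 22)
(1 + 17)²*g = (1 + 17)²*22 = 18²*22 = 324*22 = 7128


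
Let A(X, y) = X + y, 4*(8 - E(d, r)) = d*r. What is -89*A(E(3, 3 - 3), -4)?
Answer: -356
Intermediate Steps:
E(d, r) = 8 - d*r/4
-89*A(E(3, 3 - 3), -4) = -89*((8 - ¼*3*(3 - 3)) - 4) = -89*((8 - ¼*3*0) - 4) = -89*((8 + 0) - 4) = -89*(8 - 4) = -89*4 = -356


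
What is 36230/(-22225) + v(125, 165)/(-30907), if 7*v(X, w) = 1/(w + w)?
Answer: -2111548597/1295312370 ≈ -1.6301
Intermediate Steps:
v(X, w) = 1/(14*w) (v(X, w) = 1/(7*(w + w)) = 1/(7*((2*w))) = (1/(2*w))/7 = 1/(14*w))
36230/(-22225) + v(125, 165)/(-30907) = 36230/(-22225) + ((1/14)/165)/(-30907) = 36230*(-1/22225) + ((1/14)*(1/165))*(-1/30907) = -7246/4445 + (1/2310)*(-1/30907) = -7246/4445 - 1/71395170 = -2111548597/1295312370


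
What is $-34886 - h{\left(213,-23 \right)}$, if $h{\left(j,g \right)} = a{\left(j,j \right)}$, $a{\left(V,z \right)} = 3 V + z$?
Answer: $-35738$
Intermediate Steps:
$a{\left(V,z \right)} = z + 3 V$
$h{\left(j,g \right)} = 4 j$ ($h{\left(j,g \right)} = j + 3 j = 4 j$)
$-34886 - h{\left(213,-23 \right)} = -34886 - 4 \cdot 213 = -34886 - 852 = -35738$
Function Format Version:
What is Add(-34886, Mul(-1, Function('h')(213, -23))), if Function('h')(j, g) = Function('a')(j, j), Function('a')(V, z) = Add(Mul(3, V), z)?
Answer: -35738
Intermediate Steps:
Function('a')(V, z) = Add(z, Mul(3, V))
Function('h')(j, g) = Mul(4, j) (Function('h')(j, g) = Add(j, Mul(3, j)) = Mul(4, j))
Add(-34886, Mul(-1, Function('h')(213, -23))) = Add(-34886, Mul(-1, Mul(4, 213))) = Add(-34886, Mul(-1, 852)) = Add(-34886, -852) = -35738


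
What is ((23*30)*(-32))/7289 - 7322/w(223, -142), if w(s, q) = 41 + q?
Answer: 51139978/736189 ≈ 69.466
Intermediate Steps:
((23*30)*(-32))/7289 - 7322/w(223, -142) = ((23*30)*(-32))/7289 - 7322/(41 - 142) = (690*(-32))*(1/7289) - 7322/(-101) = -22080*1/7289 - 7322*(-1/101) = -22080/7289 + 7322/101 = 51139978/736189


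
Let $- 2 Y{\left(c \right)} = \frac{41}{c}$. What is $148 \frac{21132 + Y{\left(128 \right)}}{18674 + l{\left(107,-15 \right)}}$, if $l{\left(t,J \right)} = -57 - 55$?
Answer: $\frac{200160787}{1187968} \approx 168.49$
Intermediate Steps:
$l{\left(t,J \right)} = -112$
$Y{\left(c \right)} = - \frac{41}{2 c}$ ($Y{\left(c \right)} = - \frac{41 \frac{1}{c}}{2} = - \frac{41}{2 c}$)
$148 \frac{21132 + Y{\left(128 \right)}}{18674 + l{\left(107,-15 \right)}} = 148 \frac{21132 - \frac{41}{2 \cdot 128}}{18674 - 112} = 148 \frac{21132 - \frac{41}{256}}{18562} = 148 \left(21132 - \frac{41}{256}\right) \frac{1}{18562} = 148 \cdot \frac{5409751}{256} \cdot \frac{1}{18562} = 148 \cdot \frac{5409751}{4751872} = \frac{200160787}{1187968}$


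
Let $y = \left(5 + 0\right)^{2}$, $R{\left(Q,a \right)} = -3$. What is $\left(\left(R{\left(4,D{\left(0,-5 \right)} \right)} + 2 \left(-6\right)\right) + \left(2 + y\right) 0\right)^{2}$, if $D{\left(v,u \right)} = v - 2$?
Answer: $225$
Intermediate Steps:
$D{\left(v,u \right)} = -2 + v$ ($D{\left(v,u \right)} = v - 2 = -2 + v$)
$y = 25$ ($y = 5^{2} = 25$)
$\left(\left(R{\left(4,D{\left(0,-5 \right)} \right)} + 2 \left(-6\right)\right) + \left(2 + y\right) 0\right)^{2} = \left(\left(-3 + 2 \left(-6\right)\right) + \left(2 + 25\right) 0\right)^{2} = \left(\left(-3 - 12\right) + 27 \cdot 0\right)^{2} = \left(-15 + 0\right)^{2} = \left(-15\right)^{2} = 225$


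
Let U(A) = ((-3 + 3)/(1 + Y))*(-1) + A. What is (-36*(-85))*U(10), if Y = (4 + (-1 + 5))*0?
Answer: 30600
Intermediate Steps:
Y = 0 (Y = (4 + 4)*0 = 8*0 = 0)
U(A) = A (U(A) = ((-3 + 3)/(1 + 0))*(-1) + A = (0/1)*(-1) + A = (0*1)*(-1) + A = 0*(-1) + A = 0 + A = A)
(-36*(-85))*U(10) = -36*(-85)*10 = 3060*10 = 30600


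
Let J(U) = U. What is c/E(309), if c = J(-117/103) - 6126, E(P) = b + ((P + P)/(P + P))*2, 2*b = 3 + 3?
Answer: -126219/103 ≈ -1225.4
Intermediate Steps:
b = 3 (b = (3 + 3)/2 = (1/2)*6 = 3)
E(P) = 5 (E(P) = 3 + ((P + P)/(P + P))*2 = 3 + ((2*P)/((2*P)))*2 = 3 + ((2*P)*(1/(2*P)))*2 = 3 + 1*2 = 3 + 2 = 5)
c = -631095/103 (c = -117/103 - 6126 = -631095/103 ≈ -6127.1)
c/E(309) = -631095/103/5 = -631095/103*1/5 = -126219/103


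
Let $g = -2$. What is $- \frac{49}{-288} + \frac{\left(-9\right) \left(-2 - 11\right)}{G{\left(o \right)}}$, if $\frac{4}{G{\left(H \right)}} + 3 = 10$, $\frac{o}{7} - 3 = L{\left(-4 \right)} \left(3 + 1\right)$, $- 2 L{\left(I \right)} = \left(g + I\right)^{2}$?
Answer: $\frac{59017}{288} \approx 204.92$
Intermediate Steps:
$L{\left(I \right)} = - \frac{\left(-2 + I\right)^{2}}{2}$
$o = -483$ ($o = 21 + 7 - \frac{\left(-2 - 4\right)^{2}}{2} \left(3 + 1\right) = 21 + 7 - \frac{\left(-6\right)^{2}}{2} \cdot 4 = 21 + 7 \left(- \frac{1}{2}\right) 36 \cdot 4 = 21 + 7 \left(\left(-18\right) 4\right) = 21 + 7 \left(-72\right) = 21 - 504 = -483$)
$G{\left(H \right)} = \frac{4}{7}$ ($G{\left(H \right)} = \frac{4}{-3 + 10} = \frac{4}{7}$)
$- \frac{49}{-288} + \frac{\left(-9\right) \left(-2 - 11\right)}{G{\left(o \right)}} = - \frac{49}{-288} + \frac{\left(-9\right) \left(-2 - 11\right)}{\frac{4}{7}} = \left(-49\right) \left(- \frac{1}{288}\right) + \left(-9\right) \left(-13\right) \frac{7}{4} = \frac{49}{288} + 117 \cdot \frac{7}{4} = \frac{49}{288} + \frac{819}{4} = \frac{59017}{288}$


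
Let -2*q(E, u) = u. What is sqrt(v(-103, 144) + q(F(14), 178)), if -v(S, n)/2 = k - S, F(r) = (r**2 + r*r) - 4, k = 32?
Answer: I*sqrt(359) ≈ 18.947*I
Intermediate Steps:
F(r) = -4 + 2*r**2 (F(r) = (r**2 + r**2) - 4 = 2*r**2 - 4 = -4 + 2*r**2)
v(S, n) = -64 + 2*S (v(S, n) = -2*(32 - S) = -64 + 2*S)
q(E, u) = -u/2
sqrt(v(-103, 144) + q(F(14), 178)) = sqrt((-64 + 2*(-103)) - 1/2*178) = sqrt((-64 - 206) - 89) = sqrt(-270 - 89) = sqrt(-359) = I*sqrt(359)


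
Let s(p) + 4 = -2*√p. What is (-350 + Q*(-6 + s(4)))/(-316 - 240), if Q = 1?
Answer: 91/139 ≈ 0.65468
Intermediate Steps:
s(p) = -4 - 2*√p
(-350 + Q*(-6 + s(4)))/(-316 - 240) = (-350 + 1*(-6 + (-4 - 2*√4)))/(-316 - 240) = (-350 + 1*(-6 + (-4 - 2*2)))/(-556) = (-350 + 1*(-6 + (-4 - 4)))*(-1/556) = (-350 + 1*(-6 - 8))*(-1/556) = (-350 + 1*(-14))*(-1/556) = (-350 - 14)*(-1/556) = -364*(-1/556) = 91/139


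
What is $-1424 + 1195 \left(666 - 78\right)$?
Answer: $701236$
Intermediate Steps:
$-1424 + 1195 \left(666 - 78\right) = -1424 + 1195 \cdot 588 = -1424 + 702660 = 701236$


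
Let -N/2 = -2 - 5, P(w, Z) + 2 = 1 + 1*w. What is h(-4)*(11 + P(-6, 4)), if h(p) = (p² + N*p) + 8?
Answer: -128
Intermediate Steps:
P(w, Z) = -1 + w (P(w, Z) = -2 + (1 + 1*w) = -2 + (1 + w) = -1 + w)
N = 14 (N = -2*(-2 - 5) = -2*(-7) = 14)
h(p) = 8 + p² + 14*p (h(p) = (p² + 14*p) + 8 = 8 + p² + 14*p)
h(-4)*(11 + P(-6, 4)) = (8 + (-4)² + 14*(-4))*(11 + (-1 - 6)) = (8 + 16 - 56)*(11 - 7) = -32*4 = -128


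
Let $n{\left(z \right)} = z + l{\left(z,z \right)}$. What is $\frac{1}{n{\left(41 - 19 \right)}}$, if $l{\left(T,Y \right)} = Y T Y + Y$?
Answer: $\frac{1}{10692} \approx 9.3528 \cdot 10^{-5}$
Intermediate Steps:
$l{\left(T,Y \right)} = Y + T Y^{2}$ ($l{\left(T,Y \right)} = T Y Y + Y = T Y^{2} + Y = Y + T Y^{2}$)
$n{\left(z \right)} = z + z \left(1 + z^{2}\right)$ ($n{\left(z \right)} = z + z \left(1 + z z\right) = z + z \left(1 + z^{2}\right)$)
$\frac{1}{n{\left(41 - 19 \right)}} = \frac{1}{\left(41 - 19\right) \left(2 + \left(41 - 19\right)^{2}\right)} = \frac{1}{22 \left(2 + 22^{2}\right)} = \frac{1}{22 \left(2 + 484\right)} = \frac{1}{22 \cdot 486} = \frac{1}{10692}$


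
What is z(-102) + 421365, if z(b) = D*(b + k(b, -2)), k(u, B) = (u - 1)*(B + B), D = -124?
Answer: 382925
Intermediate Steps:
k(u, B) = 2*B*(-1 + u) (k(u, B) = (-1 + u)*(2*B) = 2*B*(-1 + u))
z(b) = -496 + 372*b (z(b) = -124*(b + 2*(-2)*(-1 + b)) = -124*(b + (4 - 4*b)) = -124*(4 - 3*b) = -496 + 372*b)
z(-102) + 421365 = (-496 + 372*(-102)) + 421365 = (-496 - 37944) + 421365 = -38440 + 421365 = 382925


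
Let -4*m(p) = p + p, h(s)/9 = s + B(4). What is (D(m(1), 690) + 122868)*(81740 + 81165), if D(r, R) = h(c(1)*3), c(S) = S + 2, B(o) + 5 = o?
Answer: 20027540700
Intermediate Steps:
B(o) = -5 + o
c(S) = 2 + S
h(s) = -9 + 9*s (h(s) = 9*(s + (-5 + 4)) = 9*(s - 1) = 9*(-1 + s) = -9 + 9*s)
m(p) = -p/2 (m(p) = -(p + p)/4 = -p/2)
D(r, R) = 72 (D(r, R) = -9 + 9*((2 + 1)*3) = -9 + 9*(3*3) = -9 + 9*9 = -9 + 81 = 72)
(D(m(1), 690) + 122868)*(81740 + 81165) = (72 + 122868)*(81740 + 81165) = 122940*162905 = 20027540700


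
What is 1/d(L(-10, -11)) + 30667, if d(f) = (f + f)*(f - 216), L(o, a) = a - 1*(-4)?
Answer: 95742375/3122 ≈ 30667.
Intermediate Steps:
L(o, a) = 4 + a (L(o, a) = a + 4 = 4 + a)
d(f) = 2*f*(-216 + f) (d(f) = (2*f)*(-216 + f) = 2*f*(-216 + f))
1/d(L(-10, -11)) + 30667 = 1/(2*(4 - 11)*(-216 + (4 - 11))) + 30667 = 1/(2*(-7)*(-216 - 7)) + 30667 = 1/(2*(-7)*(-223)) + 30667 = 1/3122 + 30667 = 95742375/3122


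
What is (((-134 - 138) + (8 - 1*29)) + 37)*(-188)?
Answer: 48128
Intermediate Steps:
(((-134 - 138) + (8 - 1*29)) + 37)*(-188) = ((-272 + (8 - 29)) + 37)*(-188) = ((-272 - 21) + 37)*(-188) = (-293 + 37)*(-188) = -256*(-188) = 48128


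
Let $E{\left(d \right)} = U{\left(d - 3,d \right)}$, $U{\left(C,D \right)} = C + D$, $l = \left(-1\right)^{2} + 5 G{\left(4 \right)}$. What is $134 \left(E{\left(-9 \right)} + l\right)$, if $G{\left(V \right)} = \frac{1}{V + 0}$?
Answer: $- \frac{5025}{2} \approx -2512.5$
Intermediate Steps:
$G{\left(V \right)} = \frac{1}{V}$
$l = \frac{9}{4}$ ($l = \left(-1\right)^{2} + \frac{5}{4} = 1 + 5 \cdot \frac{1}{4} = 1 + \frac{5}{4} = \frac{9}{4} \approx 2.25$)
$E{\left(d \right)} = -3 + 2 d$ ($E{\left(d \right)} = \left(d - 3\right) + d = \left(-3 + d\right) + d = -3 + 2 d$)
$134 \left(E{\left(-9 \right)} + l\right) = 134 \left(\left(-3 + 2 \left(-9\right)\right) + \frac{9}{4}\right) = 134 \left(\left(-3 - 18\right) + \frac{9}{4}\right) = 134 \left(-21 + \frac{9}{4}\right) = 134 \left(- \frac{75}{4}\right) = - \frac{5025}{2}$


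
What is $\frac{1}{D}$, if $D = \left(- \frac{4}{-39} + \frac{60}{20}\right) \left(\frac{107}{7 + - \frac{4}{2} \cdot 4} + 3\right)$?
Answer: $- \frac{3}{968} \approx -0.0030992$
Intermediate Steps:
$D = - \frac{968}{3}$ ($D = \left(\left(-4\right) \left(- \frac{1}{39}\right) + 60 \cdot \frac{1}{20}\right) \left(\frac{107}{7 + \left(-4\right) \frac{1}{2} \cdot 4} + 3\right) = \left(\frac{4}{39} + 3\right) \left(\frac{107}{7 - 8} + 3\right) = \frac{121 \left(\frac{107}{7 - 8} + 3\right)}{39} = \frac{121 \left(\frac{107}{-1} + 3\right)}{39} = \frac{121 \left(107 \left(-1\right) + 3\right)}{39} = \frac{121 \left(-107 + 3\right)}{39} = \frac{121}{39} \left(-104\right) = - \frac{968}{3} \approx -322.67$)
$\frac{1}{D} = \frac{1}{- \frac{968}{3}} = - \frac{3}{968}$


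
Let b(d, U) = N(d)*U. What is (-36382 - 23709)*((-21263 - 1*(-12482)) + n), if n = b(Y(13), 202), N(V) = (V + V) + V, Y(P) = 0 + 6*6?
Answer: -783286185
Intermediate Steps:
Y(P) = 36 (Y(P) = 0 + 36 = 36)
N(V) = 3*V (N(V) = 2*V + V = 3*V)
b(d, U) = 3*U*d (b(d, U) = (3*d)*U = 3*U*d)
n = 21816 (n = 3*202*36 = 21816)
(-36382 - 23709)*((-21263 - 1*(-12482)) + n) = (-36382 - 23709)*((-21263 - 1*(-12482)) + 21816) = -60091*((-21263 + 12482) + 21816) = -60091*(-8781 + 21816) = -60091*13035 = -783286185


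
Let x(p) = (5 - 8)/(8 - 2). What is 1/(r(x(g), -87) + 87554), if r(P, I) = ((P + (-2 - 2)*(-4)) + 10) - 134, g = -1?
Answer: 2/174891 ≈ 1.1436e-5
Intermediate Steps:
x(p) = -½ (x(p) = -3/6 = -3*⅙ = -½)
r(P, I) = -108 + P (r(P, I) = ((P - 4*(-4)) + 10) - 134 = ((P + 16) + 10) - 134 = ((16 + P) + 10) - 134 = (26 + P) - 134 = -108 + P)
1/(r(x(g), -87) + 87554) = 1/((-108 - ½) + 87554) = 1/(-217/2 + 87554) = 1/(174891/2) = 2/174891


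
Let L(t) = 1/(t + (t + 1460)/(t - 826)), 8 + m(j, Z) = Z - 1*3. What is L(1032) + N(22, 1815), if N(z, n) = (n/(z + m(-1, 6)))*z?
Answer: 252597283/107542 ≈ 2348.8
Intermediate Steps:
m(j, Z) = -11 + Z (m(j, Z) = -8 + (Z - 1*3) = -8 + (Z - 3) = -8 + (-3 + Z) = -11 + Z)
L(t) = 1/(t + (1460 + t)/(-826 + t))
N(z, n) = n*z/(-5 + z) (N(z, n) = (n/(z + (-11 + 6)))*z = (n/(z - 5))*z = (n/(-5 + z))*z = n*z/(-5 + z))
L(1032) + N(22, 1815) = (-826 + 1032)/(1460 + 1032**2 - 825*1032) + 1815*22/(-5 + 22) = 206/(1460 + 1065024 - 851400) + 1815*22/17 = 206/215084 + 1815*22*(1/17) = (1/215084)*206 + 39930/17 = 103/107542 + 39930/17 = 252597283/107542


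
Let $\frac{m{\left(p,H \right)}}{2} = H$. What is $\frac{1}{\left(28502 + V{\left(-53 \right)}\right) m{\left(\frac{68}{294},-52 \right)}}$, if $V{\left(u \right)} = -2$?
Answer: $- \frac{1}{2964000} \approx -3.3738 \cdot 10^{-7}$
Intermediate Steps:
$m{\left(p,H \right)} = 2 H$
$\frac{1}{\left(28502 + V{\left(-53 \right)}\right) m{\left(\frac{68}{294},-52 \right)}} = \frac{1}{\left(28502 - 2\right) 2 \left(-52\right)} = \frac{1}{28500 \left(-104\right)} = \frac{1}{28500} \left(- \frac{1}{104}\right) = - \frac{1}{2964000}$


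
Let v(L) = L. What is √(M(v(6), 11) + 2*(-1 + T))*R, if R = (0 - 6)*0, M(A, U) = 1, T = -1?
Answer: 0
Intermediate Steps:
R = 0 (R = -6*0 = 0)
√(M(v(6), 11) + 2*(-1 + T))*R = √(1 + 2*(-1 - 1))*0 = √(1 + 2*(-2))*0 = √(1 - 4)*0 = √(-3)*0 = (I*√3)*0 = 0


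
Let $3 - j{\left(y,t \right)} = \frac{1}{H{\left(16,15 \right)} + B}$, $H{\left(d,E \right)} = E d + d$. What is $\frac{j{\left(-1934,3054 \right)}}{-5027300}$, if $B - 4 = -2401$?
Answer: $- \frac{1606}{2690862325} \approx -5.9683 \cdot 10^{-7}$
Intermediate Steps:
$H{\left(d,E \right)} = d + E d$
$B = -2397$ ($B = 4 - 2401 = -2397$)
$j{\left(y,t \right)} = \frac{6424}{2141}$ ($j{\left(y,t \right)} = 3 - \frac{1}{16 \left(1 + 15\right) - 2397} = 3 - \frac{1}{16 \cdot 16 - 2397} = 3 - \frac{1}{256 - 2397} = 3 - \frac{1}{-2141} = 3 - - \frac{1}{2141} = 3 + \frac{1}{2141} = \frac{6424}{2141}$)
$\frac{j{\left(-1934,3054 \right)}}{-5027300} = \frac{6424}{2141 \left(-5027300\right)} = \frac{6424}{2141} \left(- \frac{1}{5027300}\right) = - \frac{1606}{2690862325}$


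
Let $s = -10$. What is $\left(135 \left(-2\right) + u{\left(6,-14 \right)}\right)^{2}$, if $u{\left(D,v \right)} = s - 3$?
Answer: $80089$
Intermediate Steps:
$u{\left(D,v \right)} = -13$ ($u{\left(D,v \right)} = -10 - 3 = -13$)
$\left(135 \left(-2\right) + u{\left(6,-14 \right)}\right)^{2} = \left(135 \left(-2\right) - 13\right)^{2} = \left(-270 - 13\right)^{2} = \left(-283\right)^{2} = 80089$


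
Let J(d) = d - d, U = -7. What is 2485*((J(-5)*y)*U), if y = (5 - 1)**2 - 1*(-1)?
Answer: 0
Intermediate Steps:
J(d) = 0
y = 17 (y = 4**2 + 1 = 16 + 1 = 17)
2485*((J(-5)*y)*U) = 2485*((0*17)*(-7)) = 2485*(0*(-7)) = 2485*0 = 0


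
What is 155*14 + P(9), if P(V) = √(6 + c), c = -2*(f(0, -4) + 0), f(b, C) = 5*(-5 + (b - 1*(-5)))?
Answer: 2170 + √6 ≈ 2172.4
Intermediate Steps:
f(b, C) = 5*b (f(b, C) = 5*(-5 + (b + 5)) = 5*(-5 + (5 + b)) = 5*b)
c = 0 (c = -2*(5*0 + 0) = -2*(0 + 0) = -2*0 = 0)
P(V) = √6 (P(V) = √(6 + 0) = √6)
155*14 + P(9) = 155*14 + √6 = 2170 + √6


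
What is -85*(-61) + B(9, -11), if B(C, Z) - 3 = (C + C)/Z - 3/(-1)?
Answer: 57083/11 ≈ 5189.4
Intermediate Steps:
B(C, Z) = 6 + 2*C/Z (B(C, Z) = 3 + ((C + C)/Z - 3/(-1)) = 3 + ((2*C)/Z - 3*(-1)) = 3 + (2*C/Z + 3) = 3 + (3 + 2*C/Z) = 6 + 2*C/Z)
-85*(-61) + B(9, -11) = -85*(-61) + (6 + 2*9/(-11)) = 5185 + (6 + 2*9*(-1/11)) = 5185 + (6 - 18/11) = 5185 + 48/11 = 57083/11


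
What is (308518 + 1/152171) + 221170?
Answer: 80603152649/152171 ≈ 5.2969e+5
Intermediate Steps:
(308518 + 1/152171) + 221170 = 46947492579/152171 + 221170 = 80603152649/152171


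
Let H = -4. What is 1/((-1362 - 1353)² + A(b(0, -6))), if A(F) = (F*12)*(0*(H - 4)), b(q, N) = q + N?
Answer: 1/7371225 ≈ 1.3566e-7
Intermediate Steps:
b(q, N) = N + q
A(F) = 0 (A(F) = (F*12)*(0*(-4 - 4)) = (12*F)*(0*(-8)) = (12*F)*0 = 0)
1/((-1362 - 1353)² + A(b(0, -6))) = 1/((-1362 - 1353)² + 0) = 1/((-2715)² + 0) = 1/(7371225 + 0) = 1/7371225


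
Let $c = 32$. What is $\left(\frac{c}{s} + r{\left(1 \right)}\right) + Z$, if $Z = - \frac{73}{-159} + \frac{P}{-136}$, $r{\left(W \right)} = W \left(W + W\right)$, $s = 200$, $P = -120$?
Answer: $\frac{236612}{67575} \approx 3.5015$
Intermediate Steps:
$r{\left(W \right)} = 2 W^{2}$ ($r{\left(W \right)} = W 2 W = 2 W^{2}$)
$Z = \frac{3626}{2703}$ ($Z = - \frac{73}{-159} - \frac{120}{-136} = \left(-73\right) \left(- \frac{1}{159}\right) - - \frac{15}{17} = \frac{73}{159} + \frac{15}{17} = \frac{3626}{2703} \approx 1.3415$)
$\left(\frac{c}{s} + r{\left(1 \right)}\right) + Z = \left(\frac{32}{200} + 2 \cdot 1^{2}\right) + \frac{3626}{2703} = \left(32 \cdot \frac{1}{200} + 2 \cdot 1\right) + \frac{3626}{2703} = \left(\frac{4}{25} + 2\right) + \frac{3626}{2703} = \frac{54}{25} + \frac{3626}{2703} = \frac{236612}{67575}$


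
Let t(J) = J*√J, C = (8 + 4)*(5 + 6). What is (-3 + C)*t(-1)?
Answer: -129*I ≈ -129.0*I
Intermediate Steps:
C = 132 (C = 12*11 = 132)
t(J) = J^(3/2)
(-3 + C)*t(-1) = (-3 + 132)*(-1)^(3/2) = 129*(-I) = -129*I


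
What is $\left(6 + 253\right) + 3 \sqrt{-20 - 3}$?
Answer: $259 + 3 i \sqrt{23} \approx 259.0 + 14.387 i$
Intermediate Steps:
$\left(6 + 253\right) + 3 \sqrt{-20 - 3} = 259 + 3 \sqrt{-23} = 259 + 3 i \sqrt{23}$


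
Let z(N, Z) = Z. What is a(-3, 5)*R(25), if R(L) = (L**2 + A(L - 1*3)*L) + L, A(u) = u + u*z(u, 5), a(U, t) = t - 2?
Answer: 11850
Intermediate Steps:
a(U, t) = -2 + t
A(u) = 6*u (A(u) = u + u*5 = u + 5*u = 6*u)
R(L) = L + L**2 + L*(-18 + 6*L) (R(L) = (L**2 + (6*(L - 1*3))*L) + L = (L**2 + (6*(L - 3))*L) + L = (L**2 + (6*(-3 + L))*L) + L = (L**2 + (-18 + 6*L)*L) + L = (L**2 + L*(-18 + 6*L)) + L = L + L**2 + L*(-18 + 6*L))
a(-3, 5)*R(25) = (-2 + 5)*(25*(-17 + 7*25)) = 3*(25*(-17 + 175)) = 3*(25*158) = 3*3950 = 11850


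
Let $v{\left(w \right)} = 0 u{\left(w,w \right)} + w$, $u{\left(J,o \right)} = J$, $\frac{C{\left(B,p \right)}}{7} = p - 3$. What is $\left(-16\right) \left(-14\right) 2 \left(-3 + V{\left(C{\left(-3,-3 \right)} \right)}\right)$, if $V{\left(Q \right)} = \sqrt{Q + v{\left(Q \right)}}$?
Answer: $-1344 + 896 i \sqrt{21} \approx -1344.0 + 4106.0 i$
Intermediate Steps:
$C{\left(B,p \right)} = -21 + 7 p$ ($C{\left(B,p \right)} = 7 \left(p - 3\right) = 7 \left(-3 + p\right) = -21 + 7 p$)
$v{\left(w \right)} = w$ ($v{\left(w \right)} = 0 w + w = 0 + w = w$)
$V{\left(Q \right)} = \sqrt{2} \sqrt{Q}$ ($V{\left(Q \right)} = \sqrt{Q + Q} = \sqrt{2 Q} = \sqrt{2} \sqrt{Q}$)
$\left(-16\right) \left(-14\right) 2 \left(-3 + V{\left(C{\left(-3,-3 \right)} \right)}\right) = \left(-16\right) \left(-14\right) 2 \left(-3 + \sqrt{2} \sqrt{-21 + 7 \left(-3\right)}\right) = 224 \cdot 2 \left(-3 + \sqrt{2} \sqrt{-21 - 21}\right) = 224 \cdot 2 \left(-3 + \sqrt{2} \sqrt{-42}\right) = 224 \cdot 2 \left(-3 + \sqrt{2} i \sqrt{42}\right) = 224 \cdot 2 \left(-3 + 2 i \sqrt{21}\right) = 224 \left(-6 + 4 i \sqrt{21}\right) = -1344 + 896 i \sqrt{21}$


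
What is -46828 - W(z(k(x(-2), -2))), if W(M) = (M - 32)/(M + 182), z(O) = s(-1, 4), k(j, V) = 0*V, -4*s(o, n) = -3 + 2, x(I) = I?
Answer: -34137485/729 ≈ -46828.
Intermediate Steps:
s(o, n) = 1/4 (s(o, n) = -(-3 + 2)/4 = -1/4*(-1) = 1/4)
k(j, V) = 0
z(O) = 1/4
W(M) = (-32 + M)/(182 + M)
-46828 - W(z(k(x(-2), -2))) = -46828 - (-32 + 1/4)/(182 + 1/4) = -46828 - (-127)/(729/4*4) = -46828 - 4*(-127)/(729*4) = -46828 - 1*(-127/729) = -46828 + 127/729 = -34137485/729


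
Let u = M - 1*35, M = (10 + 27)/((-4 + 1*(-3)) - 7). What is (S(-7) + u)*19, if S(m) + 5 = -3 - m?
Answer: -10279/14 ≈ -734.21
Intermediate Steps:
S(m) = -8 - m (S(m) = -5 + (-3 - m) = -8 - m)
M = -37/14 (M = 37/((-4 - 3) - 7) = 37/(-7 - 7) = 37/(-14) = 37*(-1/14) = -37/14 ≈ -2.6429)
u = -527/14 (u = -37/14 - 1*35 = -37/14 - 35 = -527/14 ≈ -37.643)
(S(-7) + u)*19 = ((-8 - 1*(-7)) - 527/14)*19 = ((-8 + 7) - 527/14)*19 = (-1 - 527/14)*19 = -541/14*19 = -10279/14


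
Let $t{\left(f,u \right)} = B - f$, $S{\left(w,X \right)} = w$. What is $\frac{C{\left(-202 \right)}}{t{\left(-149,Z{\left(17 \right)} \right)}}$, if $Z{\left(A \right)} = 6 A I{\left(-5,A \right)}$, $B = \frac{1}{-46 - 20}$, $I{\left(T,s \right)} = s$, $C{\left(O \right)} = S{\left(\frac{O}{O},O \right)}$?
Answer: $\frac{66}{9833} \approx 0.0067121$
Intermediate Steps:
$C{\left(O \right)} = 1$ ($C{\left(O \right)} = \frac{O}{O} = 1$)
$B = - \frac{1}{66}$ ($B = \frac{1}{-66} = - \frac{1}{66} \approx -0.015152$)
$Z{\left(A \right)} = 6 A^{2}$ ($Z{\left(A \right)} = 6 A A = 6 A^{2}$)
$t{\left(f,u \right)} = - \frac{1}{66} - f$
$\frac{C{\left(-202 \right)}}{t{\left(-149,Z{\left(17 \right)} \right)}} = 1 \frac{1}{- \frac{1}{66} - -149} = 1 \frac{1}{- \frac{1}{66} + 149} = 1 \frac{1}{\frac{9833}{66}} = 1 \cdot \frac{66}{9833} = \frac{66}{9833}$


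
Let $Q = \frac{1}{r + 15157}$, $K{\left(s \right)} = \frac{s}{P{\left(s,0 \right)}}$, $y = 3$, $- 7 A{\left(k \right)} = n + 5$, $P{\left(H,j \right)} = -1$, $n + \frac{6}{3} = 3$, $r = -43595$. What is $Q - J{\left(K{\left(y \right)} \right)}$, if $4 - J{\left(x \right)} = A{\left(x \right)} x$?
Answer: $- \frac{284387}{199066} \approx -1.4286$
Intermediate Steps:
$n = 1$ ($n = -2 + 3 = 1$)
$A{\left(k \right)} = - \frac{6}{7}$ ($A{\left(k \right)} = - \frac{1 + 5}{7} = \left(- \frac{1}{7}\right) 6 = - \frac{6}{7}$)
$K{\left(s \right)} = - s$ ($K{\left(s \right)} = \frac{s}{-1} = s \left(-1\right) = - s$)
$J{\left(x \right)} = 4 + \frac{6 x}{7}$ ($J{\left(x \right)} = 4 - - \frac{6 x}{7} = 4 + \frac{6 x}{7}$)
$Q = - \frac{1}{28438}$ ($Q = \frac{1}{-43595 + 15157} = \frac{1}{-28438} = - \frac{1}{28438} \approx -3.5164 \cdot 10^{-5}$)
$Q - J{\left(K{\left(y \right)} \right)} = - \frac{1}{28438} - \left(4 + \frac{6 \left(\left(-1\right) 3\right)}{7}\right) = - \frac{1}{28438} - \left(4 + \frac{6}{7} \left(-3\right)\right) = - \frac{1}{28438} - \left(4 - \frac{18}{7}\right) = - \frac{1}{28438} - \frac{10}{7} = - \frac{284387}{199066}$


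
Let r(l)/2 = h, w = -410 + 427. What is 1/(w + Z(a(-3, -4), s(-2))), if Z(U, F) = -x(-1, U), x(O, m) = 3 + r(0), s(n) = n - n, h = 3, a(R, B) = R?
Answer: 1/8 ≈ 0.12500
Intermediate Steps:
w = 17
r(l) = 6 (r(l) = 2*3 = 6)
s(n) = 0
x(O, m) = 9 (x(O, m) = 3 + 6 = 9)
Z(U, F) = -9 (Z(U, F) = -1*9 = -9)
1/(w + Z(a(-3, -4), s(-2))) = 1/(17 - 9) = 1/8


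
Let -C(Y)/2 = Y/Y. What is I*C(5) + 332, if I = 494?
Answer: -656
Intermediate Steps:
C(Y) = -2 (C(Y) = -2*Y/Y = -2*1 = -2)
I*C(5) + 332 = 494*(-2) + 332 = -988 + 332 = -656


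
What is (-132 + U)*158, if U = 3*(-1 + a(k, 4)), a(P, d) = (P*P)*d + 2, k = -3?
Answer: -3318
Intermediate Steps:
a(P, d) = 2 + d*P² (a(P, d) = P²*d + 2 = d*P² + 2 = 2 + d*P²)
U = 111 (U = 3*(-1 + (2 + 4*(-3)²)) = 3*(-1 + (2 + 4*9)) = 3*(-1 + (2 + 36)) = 3*(-1 + 38) = 3*37 = 111)
(-132 + U)*158 = (-132 + 111)*158 = -21*158 = -3318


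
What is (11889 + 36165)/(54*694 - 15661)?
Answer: 48054/21815 ≈ 2.2028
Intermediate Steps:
(11889 + 36165)/(54*694 - 15661) = 48054/(37476 - 15661) = 48054/21815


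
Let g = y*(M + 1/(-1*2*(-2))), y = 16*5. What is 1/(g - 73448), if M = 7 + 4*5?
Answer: -1/71268 ≈ -1.4032e-5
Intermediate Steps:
y = 80
M = 27 (M = 7 + 20 = 27)
g = 2180 (g = 80*(27 + 1/(-1*2*(-2))) = 80*(27 + 1/(-2*(-2))) = 80*(27 + 1/4) = 80*(109/4) = 2180)
1/(g - 73448) = 1/(2180 - 73448) = 1/(-71268) = -1/71268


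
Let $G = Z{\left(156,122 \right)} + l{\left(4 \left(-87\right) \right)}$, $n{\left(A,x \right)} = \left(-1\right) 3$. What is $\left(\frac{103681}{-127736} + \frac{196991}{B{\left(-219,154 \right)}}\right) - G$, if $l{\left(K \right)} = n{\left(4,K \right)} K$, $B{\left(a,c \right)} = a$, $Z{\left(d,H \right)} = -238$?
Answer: $- \frac{47732740819}{27974184} \approx -1706.3$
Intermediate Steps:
$n{\left(A,x \right)} = -3$
$l{\left(K \right)} = - 3 K$
$G = 806$ ($G = -238 - 3 \cdot 4 \left(-87\right) = -238 - -1044 = -238 + 1044 = 806$)
$\left(\frac{103681}{-127736} + \frac{196991}{B{\left(-219,154 \right)}}\right) - G = \left(\frac{103681}{-127736} + \frac{196991}{-219}\right) - 806 = \left(103681 \left(- \frac{1}{127736}\right) + 196991 \left(- \frac{1}{219}\right)\right) - 806 = \left(- \frac{103681}{127736} - \frac{196991}{219}\right) - 806 = - \frac{25185548515}{27974184} - 806 = - \frac{47732740819}{27974184}$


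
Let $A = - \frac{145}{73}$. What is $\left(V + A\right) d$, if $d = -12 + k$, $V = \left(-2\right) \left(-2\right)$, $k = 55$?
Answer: $\frac{6321}{73} \approx 86.589$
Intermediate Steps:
$V = 4$
$d = 43$ ($d = -12 + 55 = 43$)
$A = - \frac{145}{73}$ ($A = \left(-145\right) \frac{1}{73} = - \frac{145}{73} \approx -1.9863$)
$\left(V + A\right) d = \left(4 - \frac{145}{73}\right) 43 = \frac{147}{73} \cdot 43 = \frac{6321}{73}$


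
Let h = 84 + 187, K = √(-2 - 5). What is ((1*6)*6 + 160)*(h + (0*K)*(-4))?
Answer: 53116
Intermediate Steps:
K = I*√7 (K = √(-7) = I*√7 ≈ 2.6458*I)
h = 271
((1*6)*6 + 160)*(h + (0*K)*(-4)) = ((1*6)*6 + 160)*(271 + (0*(I*√7))*(-4)) = (6*6 + 160)*(271 + 0*(-4)) = (36 + 160)*(271 + 0) = 196*271 = 53116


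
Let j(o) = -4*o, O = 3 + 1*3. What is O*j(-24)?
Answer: 576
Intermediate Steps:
O = 6 (O = 3 + 3 = 6)
O*j(-24) = 6*(-4*(-24)) = 6*96 = 576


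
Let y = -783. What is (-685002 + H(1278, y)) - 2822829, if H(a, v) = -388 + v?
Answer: -3509002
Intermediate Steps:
(-685002 + H(1278, y)) - 2822829 = (-685002 + (-388 - 783)) - 2822829 = (-685002 - 1171) - 2822829 = -686173 - 2822829 = -3509002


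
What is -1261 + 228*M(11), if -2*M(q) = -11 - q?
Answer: 1247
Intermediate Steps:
M(q) = 11/2 + q/2 (M(q) = -(-11 - q)/2 = 11/2 + q/2)
-1261 + 228*M(11) = -1261 + 228*(11/2 + (½)*11) = -1261 + 228*(11/2 + 11/2) = -1261 + 228*11 = -1261 + 2508 = 1247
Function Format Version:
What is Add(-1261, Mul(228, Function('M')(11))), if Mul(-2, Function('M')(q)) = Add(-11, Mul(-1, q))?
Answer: 1247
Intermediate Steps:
Function('M')(q) = Add(Rational(11, 2), Mul(Rational(1, 2), q)) (Function('M')(q) = Mul(Rational(-1, 2), Add(-11, Mul(-1, q))) = Add(Rational(11, 2), Mul(Rational(1, 2), q)))
Add(-1261, Mul(228, Function('M')(11))) = Add(-1261, Mul(228, Add(Rational(11, 2), Mul(Rational(1, 2), 11)))) = Add(-1261, Mul(228, Add(Rational(11, 2), Rational(11, 2)))) = Add(-1261, Mul(228, 11)) = Add(-1261, 2508) = 1247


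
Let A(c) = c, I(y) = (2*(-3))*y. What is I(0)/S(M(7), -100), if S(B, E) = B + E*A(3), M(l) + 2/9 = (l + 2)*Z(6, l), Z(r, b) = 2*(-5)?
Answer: 0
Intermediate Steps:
I(y) = -6*y
Z(r, b) = -10
M(l) = -182/9 - 10*l (M(l) = -2/9 + (l + 2)*(-10) = -2/9 + (2 + l)*(-10) = -2/9 + (-20 - 10*l) = -182/9 - 10*l)
S(B, E) = B + 3*E (S(B, E) = B + E*3 = B + 3*E)
I(0)/S(M(7), -100) = (-6*0)/((-182/9 - 10*7) + 3*(-100)) = 0/((-182/9 - 70) - 300) = 0/(-812/9 - 300) = 0/(-3512/9) = 0*(-9/3512) = 0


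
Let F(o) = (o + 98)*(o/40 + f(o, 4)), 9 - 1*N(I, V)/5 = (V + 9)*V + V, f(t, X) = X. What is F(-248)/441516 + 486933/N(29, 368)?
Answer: -11931066871/17059074450 ≈ -0.69940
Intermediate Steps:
N(I, V) = 45 - 5*V - 5*V*(9 + V) (N(I, V) = 45 - 5*((V + 9)*V + V) = 45 - 5*((9 + V)*V + V) = 45 - 5*(V*(9 + V) + V) = 45 - 5*(V + V*(9 + V)) = 45 + (-5*V - 5*V*(9 + V)) = 45 - 5*V - 5*V*(9 + V))
F(o) = (4 + o/40)*(98 + o) (F(o) = (o + 98)*(o/40 + 4) = (98 + o)*(o*(1/40) + 4) = (98 + o)*(o/40 + 4) = (98 + o)*(4 + o/40) = (4 + o/40)*(98 + o))
F(-248)/441516 + 486933/N(29, 368) = (392 + (1/40)*(-248)² + (129/20)*(-248))/441516 + 486933/(45 - 50*368 - 5*368²) = (392 + (1/40)*61504 - 7998/5)*(1/441516) + 486933/(45 - 18400 - 5*135424) = (392 + 7688/5 - 7998/5)*(1/441516) + 486933/(45 - 18400 - 677120) = 330*(1/441516) + 486933/(-695475) = 55/73586 + 486933*(-1/695475) = 55/73586 - 162311/231825 = -11931066871/17059074450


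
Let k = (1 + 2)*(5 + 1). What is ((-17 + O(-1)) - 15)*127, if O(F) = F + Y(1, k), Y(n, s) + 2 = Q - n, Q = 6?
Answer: -3810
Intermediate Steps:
k = 18 (k = 3*6 = 18)
Y(n, s) = 4 - n (Y(n, s) = -2 + (6 - n) = 4 - n)
O(F) = 3 + F (O(F) = F + (4 - 1*1) = F + (4 - 1) = F + 3 = 3 + F)
((-17 + O(-1)) - 15)*127 = ((-17 + (3 - 1)) - 15)*127 = ((-17 + 2) - 15)*127 = (-15 - 15)*127 = -30*127 = -3810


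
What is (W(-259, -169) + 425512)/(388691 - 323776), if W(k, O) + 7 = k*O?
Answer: 469276/64915 ≈ 7.2291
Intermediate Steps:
W(k, O) = -7 + O*k (W(k, O) = -7 + k*O = -7 + O*k)
(W(-259, -169) + 425512)/(388691 - 323776) = ((-7 - 169*(-259)) + 425512)/(388691 - 323776) = ((-7 + 43771) + 425512)/64915 = (43764 + 425512)*(1/64915) = 469276*(1/64915) = 469276/64915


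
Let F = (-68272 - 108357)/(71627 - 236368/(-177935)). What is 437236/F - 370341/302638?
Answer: -1686508625775550370399/9511452667681370 ≈ -1.7731e+5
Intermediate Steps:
F = -31428481115/12745186613 (F = -176629/(71627 - 236368*(-1/177935)) = -176629/(71627 + 236368/177935) = -176629/12745186613/177935 = -176629*177935/12745186613 = -31428481115/12745186613 ≈ -2.4659)
437236/F - 370341/302638 = 437236/(-31428481115/12745186613) - 370341/302638 = 437236*(-12745186613/31428481115) - 370341*1/302638 = -5572654413921668/31428481115 - 370341/302638 = -1686508625775550370399/9511452667681370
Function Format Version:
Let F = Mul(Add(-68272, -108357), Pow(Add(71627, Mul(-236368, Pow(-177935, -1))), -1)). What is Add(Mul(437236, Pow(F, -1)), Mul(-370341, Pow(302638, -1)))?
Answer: Rational(-1686508625775550370399, 9511452667681370) ≈ -1.7731e+5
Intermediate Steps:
F = Rational(-31428481115, 12745186613) (F = Mul(-176629, Pow(Add(71627, Mul(-236368, Rational(-1, 177935))), -1)) = Mul(-176629, Pow(Add(71627, Rational(236368, 177935)), -1)) = Mul(-176629, Pow(Rational(12745186613, 177935), -1)) = Mul(-176629, Rational(177935, 12745186613)) = Rational(-31428481115, 12745186613) ≈ -2.4659)
Add(Mul(437236, Pow(F, -1)), Mul(-370341, Pow(302638, -1))) = Add(Mul(437236, Pow(Rational(-31428481115, 12745186613), -1)), Mul(-370341, Pow(302638, -1))) = Add(Mul(437236, Rational(-12745186613, 31428481115)), Mul(-370341, Rational(1, 302638))) = Add(Rational(-5572654413921668, 31428481115), Rational(-370341, 302638)) = Rational(-1686508625775550370399, 9511452667681370)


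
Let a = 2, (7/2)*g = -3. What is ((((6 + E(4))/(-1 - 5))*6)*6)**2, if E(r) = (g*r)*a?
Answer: 1296/49 ≈ 26.449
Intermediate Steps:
g = -6/7 (g = (2/7)*(-3) = -6/7 ≈ -0.85714)
E(r) = -12*r/7 (E(r) = -6*r/7*2 = -12*r/7)
((((6 + E(4))/(-1 - 5))*6)*6)**2 = ((((6 - 12/7*4)/(-1 - 5))*6)*6)**2 = ((((6 - 48/7)/(-6))*6)*6)**2 = ((-6/7*(-1/6)*6)*6)**2 = (((1/7)*6)*6)**2 = ((6/7)*6)**2 = (36/7)**2 = 1296/49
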